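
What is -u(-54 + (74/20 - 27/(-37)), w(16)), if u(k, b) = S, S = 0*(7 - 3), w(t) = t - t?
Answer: 0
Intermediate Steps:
w(t) = 0
S = 0 (S = 0*4 = 0)
u(k, b) = 0
-u(-54 + (74/20 - 27/(-37)), w(16)) = -1*0 = 0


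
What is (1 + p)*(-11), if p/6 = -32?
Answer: 2101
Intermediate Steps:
p = -192 (p = 6*(-32) = -192)
(1 + p)*(-11) = (1 - 192)*(-11) = -191*(-11) = 2101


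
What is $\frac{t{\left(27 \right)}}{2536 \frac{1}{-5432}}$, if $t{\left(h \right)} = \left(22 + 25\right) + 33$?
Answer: $- \frac{54320}{317} \approx -171.36$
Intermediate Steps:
$t{\left(h \right)} = 80$ ($t{\left(h \right)} = 47 + 33 = 80$)
$\frac{t{\left(27 \right)}}{2536 \frac{1}{-5432}} = \frac{80}{2536 \frac{1}{-5432}} = \frac{80}{2536 \left(- \frac{1}{5432}\right)} = \frac{80}{- \frac{317}{679}} = 80 \left(- \frac{679}{317}\right) = - \frac{54320}{317}$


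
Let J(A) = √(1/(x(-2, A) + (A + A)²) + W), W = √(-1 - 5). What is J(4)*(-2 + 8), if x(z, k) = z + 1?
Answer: 2*√(7 + 441*I*√6)/7 ≈ 6.6616 + 6.6186*I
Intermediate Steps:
x(z, k) = 1 + z
W = I*√6 (W = √(-6) = I*√6 ≈ 2.4495*I)
J(A) = √(1/(-1 + 4*A²) + I*√6) (J(A) = √(1/((1 - 2) + (A + A)²) + I*√6) = √(1/(-1 + (2*A)²) + I*√6) = √(1/(-1 + 4*A²) + I*√6))
J(4)*(-2 + 8) = √((1 + I*√6*(-1 + 4*4²))/(-1 + 4*4²))*(-2 + 8) = √((1 + I*√6*(-1 + 4*16))/(-1 + 4*16))*6 = √((1 + I*√6*(-1 + 64))/(-1 + 64))*6 = √((1 + I*√6*63)/63)*6 = √((1 + 63*I*√6)/63)*6 = √(1/63 + I*√6)*6 = 6*√(1/63 + I*√6)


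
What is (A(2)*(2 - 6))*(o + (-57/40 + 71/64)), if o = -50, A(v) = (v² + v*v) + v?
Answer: 16101/8 ≈ 2012.6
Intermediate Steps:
A(v) = v + 2*v² (A(v) = (v² + v²) + v = 2*v² + v = v + 2*v²)
(A(2)*(2 - 6))*(o + (-57/40 + 71/64)) = ((2*(1 + 2*2))*(2 - 6))*(-50 + (-57/40 + 71/64)) = ((2*(1 + 4))*(-4))*(-50 + (-57*1/40 + 71*(1/64))) = ((2*5)*(-4))*(-50 + (-57/40 + 71/64)) = (10*(-4))*(-50 - 101/320) = -40*(-16101/320) = 16101/8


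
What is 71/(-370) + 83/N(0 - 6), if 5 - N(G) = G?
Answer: 29929/4070 ≈ 7.3536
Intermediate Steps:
N(G) = 5 - G
71/(-370) + 83/N(0 - 6) = 71/(-370) + 83/(5 - (0 - 6)) = 71*(-1/370) + 83/(5 - 1*(-6)) = -71/370 + 83/(5 + 6) = -71/370 + 83/11 = 29929/4070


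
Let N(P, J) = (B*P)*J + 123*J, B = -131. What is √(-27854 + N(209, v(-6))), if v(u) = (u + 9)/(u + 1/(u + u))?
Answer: I*√76805198/73 ≈ 120.05*I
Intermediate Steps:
v(u) = (9 + u)/(u + 1/(2*u))
N(P, J) = 123*J - 131*J*P (N(P, J) = (-131*P)*J + 123*J = -131*J*P + 123*J = 123*J - 131*J*P)
√(-27854 + N(209, v(-6))) = √(-27854 + (2*(-6)*(9 - 6)/(1 + 2*(-6)²))*(123 - 131*209)) = √(-27854 + (2*(-6)*3/(1 + 2*36))*(123 - 27379)) = √(-27854 + (2*(-6)*3/(1 + 72))*(-27256)) = √(-27854 + (2*(-6)*3/73)*(-27256)) = √(-27854 + (2*(-6)*(1/73)*3)*(-27256)) = √(-27854 - 36/73*(-27256)) = √(-27854 + 981216/73) = √(-1052126/73) = I*√76805198/73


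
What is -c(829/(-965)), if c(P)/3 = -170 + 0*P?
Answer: 510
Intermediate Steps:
c(P) = -510 (c(P) = 3*(-170 + 0*P) = 3*(-170 + 0) = 3*(-170) = -510)
-c(829/(-965)) = -1*(-510) = 510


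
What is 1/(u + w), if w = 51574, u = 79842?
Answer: 1/131416 ≈ 7.6094e-6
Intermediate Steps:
1/(u + w) = 1/(79842 + 51574) = 1/131416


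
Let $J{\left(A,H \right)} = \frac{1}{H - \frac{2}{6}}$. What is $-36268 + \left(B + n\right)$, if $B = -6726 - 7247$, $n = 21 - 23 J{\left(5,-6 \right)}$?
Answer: $- \frac{954111}{19} \approx -50216.0$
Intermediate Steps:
$J{\left(A,H \right)} = \frac{1}{- \frac{1}{3} + H}$ ($J{\left(A,H \right)} = \frac{1}{H - \frac{1}{3}} = \frac{1}{- \frac{1}{3} + H}$)
$n = \frac{468}{19}$ ($n = 21 - 23 \frac{3}{-1 + 3 \left(-6\right)} = 21 - 23 \frac{3}{-1 - 18} = 21 - 23 \frac{3}{-19} = 21 - 23 \cdot 3 \left(- \frac{1}{19}\right) = 21 - - \frac{69}{19} = 21 + \frac{69}{19} = \frac{468}{19} \approx 24.632$)
$B = -13973$ ($B = -6726 - 7247 = -13973$)
$-36268 + \left(B + n\right) = -36268 + \left(-13973 + \frac{468}{19}\right) = -36268 - \frac{265019}{19} = - \frac{954111}{19}$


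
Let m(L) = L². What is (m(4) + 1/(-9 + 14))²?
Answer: 6561/25 ≈ 262.44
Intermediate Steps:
(m(4) + 1/(-9 + 14))² = (4² + 1/(-9 + 14))² = (16 + 1/5)² = (16 + ⅕)² = (81/5)² = 6561/25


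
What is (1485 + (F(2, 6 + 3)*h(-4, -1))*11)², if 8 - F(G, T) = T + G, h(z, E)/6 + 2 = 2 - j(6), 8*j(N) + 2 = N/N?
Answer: 34117281/16 ≈ 2.1323e+6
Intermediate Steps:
j(N) = -⅛ (j(N) = -¼ + (N/N)/8 = -¼ + (⅛)*1 = -¼ + ⅛ = -⅛)
h(z, E) = ¾ (h(z, E) = -12 + 6*(2 - 1*(-⅛)) = -12 + 6*(2 + ⅛) = -12 + 6*(17/8) = -12 + 51/4 = ¾)
F(G, T) = 8 - G - T (F(G, T) = 8 - (T + G) = 8 - (G + T) = 8 + (-G - T) = 8 - G - T)
(1485 + (F(2, 6 + 3)*h(-4, -1))*11)² = (1485 + ((8 - 1*2 - (6 + 3))*(¾))*11)² = (1485 + ((8 - 2 - 1*9)*(¾))*11)² = (1485 + ((8 - 2 - 9)*(¾))*11)² = (1485 - 3*¾*11)² = (1485 - 9/4*11)² = (1485 - 99/4)² = (5841/4)² = 34117281/16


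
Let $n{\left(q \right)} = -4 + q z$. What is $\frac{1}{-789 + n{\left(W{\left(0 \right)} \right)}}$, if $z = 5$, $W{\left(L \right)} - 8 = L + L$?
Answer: $- \frac{1}{753} \approx -0.001328$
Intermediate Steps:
$W{\left(L \right)} = 8 + 2 L$ ($W{\left(L \right)} = 8 + \left(L + L\right) = 8 + 2 L$)
$n{\left(q \right)} = -4 + 5 q$ ($n{\left(q \right)} = -4 + q 5 = -4 + 5 q$)
$\frac{1}{-789 + n{\left(W{\left(0 \right)} \right)}} = \frac{1}{-789 - \left(4 - 5 \left(8 + 2 \cdot 0\right)\right)} = \frac{1}{-789 - \left(4 - 5 \left(8 + 0\right)\right)} = \frac{1}{-789 + \left(-4 + 5 \cdot 8\right)} = \frac{1}{-789 + \left(-4 + 40\right)} = \frac{1}{-789 + 36} = \frac{1}{-753} = - \frac{1}{753}$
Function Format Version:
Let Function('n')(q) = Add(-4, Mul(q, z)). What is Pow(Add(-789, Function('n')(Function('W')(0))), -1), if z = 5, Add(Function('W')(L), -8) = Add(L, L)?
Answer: Rational(-1, 753) ≈ -0.0013280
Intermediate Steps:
Function('W')(L) = Add(8, Mul(2, L)) (Function('W')(L) = Add(8, Add(L, L)) = Add(8, Mul(2, L)))
Function('n')(q) = Add(-4, Mul(5, q)) (Function('n')(q) = Add(-4, Mul(q, 5)) = Add(-4, Mul(5, q)))
Pow(Add(-789, Function('n')(Function('W')(0))), -1) = Pow(Add(-789, Add(-4, Mul(5, Add(8, Mul(2, 0))))), -1) = Pow(Add(-789, Add(-4, Mul(5, Add(8, 0)))), -1) = Pow(Add(-789, Add(-4, Mul(5, 8))), -1) = Pow(Add(-789, Add(-4, 40)), -1) = Pow(Add(-789, 36), -1) = Pow(-753, -1) = Rational(-1, 753)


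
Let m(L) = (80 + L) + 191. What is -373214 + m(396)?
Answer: -372547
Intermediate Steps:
m(L) = 271 + L
-373214 + m(396) = -373214 + (271 + 396) = -373214 + 667 = -372547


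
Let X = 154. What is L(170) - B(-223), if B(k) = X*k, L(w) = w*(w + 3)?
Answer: 63752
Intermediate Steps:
L(w) = w*(3 + w)
B(k) = 154*k
L(170) - B(-223) = 170*(3 + 170) - 154*(-223) = 170*173 - 1*(-34342) = 29410 + 34342 = 63752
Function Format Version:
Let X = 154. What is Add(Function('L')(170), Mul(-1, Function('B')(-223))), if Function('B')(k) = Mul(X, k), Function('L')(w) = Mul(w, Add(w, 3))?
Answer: 63752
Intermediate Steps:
Function('L')(w) = Mul(w, Add(3, w))
Function('B')(k) = Mul(154, k)
Add(Function('L')(170), Mul(-1, Function('B')(-223))) = Add(Mul(170, Add(3, 170)), Mul(-1, Mul(154, -223))) = Add(Mul(170, 173), Mul(-1, -34342)) = Add(29410, 34342) = 63752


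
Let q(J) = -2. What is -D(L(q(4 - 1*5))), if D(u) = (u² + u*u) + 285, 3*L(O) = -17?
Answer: -3143/9 ≈ -349.22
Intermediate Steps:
L(O) = -17/3 (L(O) = (⅓)*(-17) = -17/3)
D(u) = 285 + 2*u² (D(u) = (u² + u²) + 285 = 2*u² + 285 = 285 + 2*u²)
-D(L(q(4 - 1*5))) = -(285 + 2*(-17/3)²) = -(285 + 2*(289/9)) = -(285 + 578/9) = -1*3143/9 = -3143/9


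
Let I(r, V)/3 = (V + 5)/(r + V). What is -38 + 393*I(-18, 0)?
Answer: -731/2 ≈ -365.50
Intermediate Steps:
I(r, V) = 3*(5 + V)/(V + r) (I(r, V) = 3*((V + 5)/(r + V)) = 3*((5 + V)/(V + r)) = 3*(5 + V)/(V + r))
-38 + 393*I(-18, 0) = -38 + 393*(3*(5 + 0)/(0 - 18)) = -38 + 393*(3*5/(-18)) = -38 + 393*(3*(-1/18)*5) = -38 + 393*(-⅚) = -38 - 655/2 = -731/2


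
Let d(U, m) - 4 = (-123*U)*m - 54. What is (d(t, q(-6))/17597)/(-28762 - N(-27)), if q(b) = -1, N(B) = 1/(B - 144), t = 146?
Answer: -3062268/86547342697 ≈ -3.5383e-5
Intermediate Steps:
N(B) = 1/(-144 + B)
d(U, m) = -50 - 123*U*m (d(U, m) = 4 + ((-123*U)*m - 54) = 4 + (-123*U*m - 54) = 4 + (-54 - 123*U*m) = -50 - 123*U*m)
(d(t, q(-6))/17597)/(-28762 - N(-27)) = ((-50 - 123*146*(-1))/17597)/(-28762 - 1/(-144 - 27)) = ((-50 + 17958)*(1/17597))/(-28762 - 1/(-171)) = (17908*(1/17597))/(-28762 - 1*(-1/171)) = 17908/(17597*(-28762 + 1/171)) = 17908/(17597*(-4918301/171)) = (17908/17597)*(-171/4918301) = -3062268/86547342697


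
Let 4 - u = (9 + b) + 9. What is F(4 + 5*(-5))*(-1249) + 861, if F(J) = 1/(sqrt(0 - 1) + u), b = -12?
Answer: 6803/5 + 1249*I/5 ≈ 1360.6 + 249.8*I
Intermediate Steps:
u = -2 (u = 4 - ((9 - 12) + 9) = 4 - (-3 + 9) = 4 - 1*6 = 4 - 6 = -2)
F(J) = (-2 - I)/5 (F(J) = 1/(sqrt(0 - 1) - 2) = 1/(sqrt(-1) - 2) = 1/(I - 2) = 1/(-2 + I) = (-2 - I)/5)
F(4 + 5*(-5))*(-1249) + 861 = (-2/5 - I/5)*(-1249) + 861 = (2498/5 + 1249*I/5) + 861 = 6803/5 + 1249*I/5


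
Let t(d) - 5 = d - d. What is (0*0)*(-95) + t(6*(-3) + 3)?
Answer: 5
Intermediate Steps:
t(d) = 5 (t(d) = 5 + (d - d) = 5 + 0 = 5)
(0*0)*(-95) + t(6*(-3) + 3) = (0*0)*(-95) + 5 = 0*(-95) + 5 = 0 + 5 = 5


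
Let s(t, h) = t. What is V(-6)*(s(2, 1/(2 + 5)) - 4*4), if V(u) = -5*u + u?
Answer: -336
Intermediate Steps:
V(u) = -4*u
V(-6)*(s(2, 1/(2 + 5)) - 4*4) = (-4*(-6))*(2 - 4*4) = 24*(2 - 16) = 24*(-14) = -336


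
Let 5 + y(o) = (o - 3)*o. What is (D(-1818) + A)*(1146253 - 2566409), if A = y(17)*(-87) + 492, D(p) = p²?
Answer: -4665702413820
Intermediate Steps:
y(o) = -5 + o*(-3 + o) (y(o) = -5 + (o - 3)*o = -5 + (-3 + o)*o = -5 + o*(-3 + o))
A = -19779 (A = (-5 + 17² - 3*17)*(-87) + 492 = (-5 + 289 - 51)*(-87) + 492 = 233*(-87) + 492 = -20271 + 492 = -19779)
(D(-1818) + A)*(1146253 - 2566409) = ((-1818)² - 19779)*(1146253 - 2566409) = (3305124 - 19779)*(-1420156) = 3285345*(-1420156) = -4665702413820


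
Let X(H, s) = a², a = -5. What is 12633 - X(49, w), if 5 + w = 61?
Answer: 12608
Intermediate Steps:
w = 56 (w = -5 + 61 = 56)
X(H, s) = 25 (X(H, s) = (-5)² = 25)
12633 - X(49, w) = 12633 - 1*25 = 12633 - 25 = 12608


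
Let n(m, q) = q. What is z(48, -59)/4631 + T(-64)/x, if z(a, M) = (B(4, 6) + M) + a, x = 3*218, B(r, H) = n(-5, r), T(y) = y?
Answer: -150481/1514337 ≈ -0.099371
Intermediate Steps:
B(r, H) = r
x = 654
z(a, M) = 4 + M + a (z(a, M) = (4 + M) + a = 4 + M + a)
z(48, -59)/4631 + T(-64)/x = (4 - 59 + 48)/4631 - 64/654 = -7*1/4631 - 64*1/654 = -7/4631 - 32/327 = -150481/1514337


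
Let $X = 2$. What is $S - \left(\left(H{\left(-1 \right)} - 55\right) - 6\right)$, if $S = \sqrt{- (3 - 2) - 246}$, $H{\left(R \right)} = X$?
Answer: $59 + i \sqrt{247} \approx 59.0 + 15.716 i$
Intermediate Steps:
$H{\left(R \right)} = 2$
$S = i \sqrt{247}$ ($S = \sqrt{\left(-1\right) 1 - 246} = \sqrt{-1 - 246} = \sqrt{-247} = i \sqrt{247} \approx 15.716 i$)
$S - \left(\left(H{\left(-1 \right)} - 55\right) - 6\right) = i \sqrt{247} - \left(\left(2 - 55\right) - 6\right) = i \sqrt{247} - \left(-53 - 6\right) = i \sqrt{247} - -59 = i \sqrt{247} + 59 = 59 + i \sqrt{247}$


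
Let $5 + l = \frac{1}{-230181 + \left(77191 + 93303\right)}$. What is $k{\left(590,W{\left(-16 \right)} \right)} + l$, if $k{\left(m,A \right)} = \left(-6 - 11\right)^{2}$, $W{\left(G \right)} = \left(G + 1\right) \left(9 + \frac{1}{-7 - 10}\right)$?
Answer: $\frac{16951107}{59687} \approx 284.0$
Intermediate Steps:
$W{\left(G \right)} = \frac{152}{17} + \frac{152 G}{17}$ ($W{\left(G \right)} = \left(1 + G\right) \left(9 + \frac{1}{-17}\right) = \left(1 + G\right) \left(9 - \frac{1}{17}\right) = \left(1 + G\right) \frac{152}{17} = \frac{152}{17} + \frac{152 G}{17}$)
$l = - \frac{298436}{59687}$ ($l = -5 + \frac{1}{-230181 + \left(77191 + 93303\right)} = -5 + \frac{1}{-230181 + 170494} = -5 + \frac{1}{-59687} = -5 - \frac{1}{59687} = - \frac{298436}{59687} \approx -5.0$)
$k{\left(m,A \right)} = 289$ ($k{\left(m,A \right)} = \left(-17\right)^{2} = 289$)
$k{\left(590,W{\left(-16 \right)} \right)} + l = 289 - \frac{298436}{59687} = \frac{16951107}{59687}$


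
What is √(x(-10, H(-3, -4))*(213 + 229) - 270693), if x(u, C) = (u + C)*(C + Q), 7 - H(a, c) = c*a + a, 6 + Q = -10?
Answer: 3*I*√19469 ≈ 418.59*I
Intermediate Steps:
Q = -16 (Q = -6 - 10 = -16)
H(a, c) = 7 - a - a*c (H(a, c) = 7 - (c*a + a) = 7 - (a*c + a) = 7 - (a + a*c) = 7 + (-a - a*c) = 7 - a - a*c)
x(u, C) = (-16 + C)*(C + u) (x(u, C) = (u + C)*(C - 16) = (C + u)*(-16 + C) = (-16 + C)*(C + u))
√(x(-10, H(-3, -4))*(213 + 229) - 270693) = √(((7 - 1*(-3) - 1*(-3)*(-4))² - 16*(7 - 1*(-3) - 1*(-3)*(-4)) - 16*(-10) + (7 - 1*(-3) - 1*(-3)*(-4))*(-10))*(213 + 229) - 270693) = √(((7 + 3 - 12)² - 16*(7 + 3 - 12) + 160 + (7 + 3 - 12)*(-10))*442 - 270693) = √(((-2)² - 16*(-2) + 160 - 2*(-10))*442 - 270693) = √((4 + 32 + 160 + 20)*442 - 270693) = √(216*442 - 270693) = √(95472 - 270693) = √(-175221) = 3*I*√19469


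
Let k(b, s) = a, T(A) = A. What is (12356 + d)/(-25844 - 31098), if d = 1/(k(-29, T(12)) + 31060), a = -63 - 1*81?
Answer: -381998097/1760418872 ≈ -0.21699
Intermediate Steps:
a = -144 (a = -63 - 81 = -144)
k(b, s) = -144
d = 1/30916 (d = 1/(-144 + 31060) = 1/30916 ≈ 3.2346e-5)
(12356 + d)/(-25844 - 31098) = (12356 + 1/30916)/(-25844 - 31098) = (381998097/30916)/(-56942) = (381998097/30916)*(-1/56942) = -381998097/1760418872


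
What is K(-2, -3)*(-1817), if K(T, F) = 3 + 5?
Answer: -14536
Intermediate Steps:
K(T, F) = 8
K(-2, -3)*(-1817) = 8*(-1817) = -14536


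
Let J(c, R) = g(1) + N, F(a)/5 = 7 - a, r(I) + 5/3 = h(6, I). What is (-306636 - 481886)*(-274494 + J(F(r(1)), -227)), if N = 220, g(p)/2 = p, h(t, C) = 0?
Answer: 216269505984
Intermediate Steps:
g(p) = 2*p
r(I) = -5/3 (r(I) = -5/3 + 0 = -5/3)
F(a) = 35 - 5*a (F(a) = 5*(7 - a) = 35 - 5*a)
J(c, R) = 222 (J(c, R) = 2*1 + 220 = 2 + 220 = 222)
(-306636 - 481886)*(-274494 + J(F(r(1)), -227)) = (-306636 - 481886)*(-274494 + 222) = -788522*(-274272) = 216269505984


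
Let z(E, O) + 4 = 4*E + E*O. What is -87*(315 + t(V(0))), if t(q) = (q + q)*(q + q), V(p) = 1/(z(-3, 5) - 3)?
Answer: -7920132/289 ≈ -27405.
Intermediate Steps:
z(E, O) = -4 + 4*E + E*O (z(E, O) = -4 + (4*E + E*O) = -4 + 4*E + E*O)
V(p) = -1/34 (V(p) = 1/((-4 + 4*(-3) - 3*5) - 3) = 1/((-4 - 12 - 15) - 3) = 1/(-31 - 3) = 1/(-34) = -1/34)
t(q) = 4*q**2 (t(q) = (2*q)*(2*q) = 4*q**2)
-87*(315 + t(V(0))) = -87*(315 + 4*(-1/34)**2) = -87*(315 + 4*(1/1156)) = -87*(315 + 1/289) = -87*91036/289 = -7920132/289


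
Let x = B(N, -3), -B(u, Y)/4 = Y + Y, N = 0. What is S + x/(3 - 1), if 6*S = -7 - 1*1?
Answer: 32/3 ≈ 10.667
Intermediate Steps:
B(u, Y) = -8*Y (B(u, Y) = -4*(Y + Y) = -8*Y)
S = -4/3 (S = (-7 - 1*1)/6 = (-7 - 1)/6 = (⅙)*(-8) = -4/3 ≈ -1.3333)
x = 24 (x = -8*(-3) = 24)
S + x/(3 - 1) = -4/3 + 24/(3 - 1) = -4/3 + 24/2 = -4/3 + 24*(½) = -4/3 + 12 = 32/3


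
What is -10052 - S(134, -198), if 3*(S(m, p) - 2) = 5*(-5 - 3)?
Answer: -30122/3 ≈ -10041.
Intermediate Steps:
S(m, p) = -34/3 (S(m, p) = 2 + (5*(-5 - 3))/3 = 2 + (5*(-8))/3 = 2 + (⅓)*(-40) = 2 - 40/3 = -34/3)
-10052 - S(134, -198) = -10052 - 1*(-34/3) = -10052 + 34/3 = -30122/3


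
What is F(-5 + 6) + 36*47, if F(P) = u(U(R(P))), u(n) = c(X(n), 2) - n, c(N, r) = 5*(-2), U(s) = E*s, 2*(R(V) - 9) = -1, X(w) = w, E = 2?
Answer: 1665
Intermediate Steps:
R(V) = 17/2 (R(V) = 9 + (1/2)*(-1) = 9 - 1/2 = 17/2)
U(s) = 2*s
c(N, r) = -10
u(n) = -10 - n
F(P) = -27 (F(P) = -10 - 2*17/2 = -10 - 1*17 = -10 - 17 = -27)
F(-5 + 6) + 36*47 = -27 + 36*47 = -27 + 1692 = 1665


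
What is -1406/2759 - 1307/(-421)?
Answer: 3014087/1161539 ≈ 2.5949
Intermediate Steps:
-1406/2759 - 1307/(-421) = -1406*1/2759 - 1307*(-1/421) = -1406/2759 + 1307/421 = 3014087/1161539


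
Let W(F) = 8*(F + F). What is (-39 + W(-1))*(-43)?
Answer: 2365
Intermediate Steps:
W(F) = 16*F (W(F) = 8*(2*F) = 16*F)
(-39 + W(-1))*(-43) = (-39 + 16*(-1))*(-43) = (-39 - 16)*(-43) = -55*(-43) = 2365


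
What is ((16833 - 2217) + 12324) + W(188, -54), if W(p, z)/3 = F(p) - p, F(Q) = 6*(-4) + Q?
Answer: 26868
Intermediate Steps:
F(Q) = -24 + Q
W(p, z) = -72 (W(p, z) = 3*((-24 + p) - p) = 3*(-24) = -72)
((16833 - 2217) + 12324) + W(188, -54) = ((16833 - 2217) + 12324) - 72 = (14616 + 12324) - 72 = 26940 - 72 = 26868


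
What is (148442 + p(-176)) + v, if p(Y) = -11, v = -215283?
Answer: -66852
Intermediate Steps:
(148442 + p(-176)) + v = (148442 - 11) - 215283 = 148431 - 215283 = -66852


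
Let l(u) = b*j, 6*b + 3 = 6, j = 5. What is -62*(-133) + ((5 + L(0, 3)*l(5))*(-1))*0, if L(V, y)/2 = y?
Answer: 8246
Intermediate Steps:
L(V, y) = 2*y
b = ½ (b = -½ + (⅙)*6 = -½ + 1 = ½ ≈ 0.50000)
l(u) = 5/2 (l(u) = (½)*5 = 5/2)
-62*(-133) + ((5 + L(0, 3)*l(5))*(-1))*0 = -62*(-133) + ((5 + (2*3)*(5/2))*(-1))*0 = 8246 + ((5 + 6*(5/2))*(-1))*0 = 8246 + ((5 + 15)*(-1))*0 = 8246 + (20*(-1))*0 = 8246 - 20*0 = 8246 + 0 = 8246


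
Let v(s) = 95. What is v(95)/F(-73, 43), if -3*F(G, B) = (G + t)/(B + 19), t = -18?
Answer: 17670/91 ≈ 194.18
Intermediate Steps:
F(G, B) = -(-18 + G)/(3*(19 + B)) (F(G, B) = -(G - 18)/(3*(B + 19)) = -(-18 + G)/(3*(19 + B)))
v(95)/F(-73, 43) = 95/(((18 - 1*(-73))/(3*(19 + 43)))) = 95/(((⅓)*(18 + 73)/62)) = 95/(((⅓)*(1/62)*91)) = 95/(91/186) = 95*(186/91) = 17670/91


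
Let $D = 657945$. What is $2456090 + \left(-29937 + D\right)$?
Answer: $3084098$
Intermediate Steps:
$2456090 + \left(-29937 + D\right) = 2456090 + \left(-29937 + 657945\right) = 2456090 + 628008 = 3084098$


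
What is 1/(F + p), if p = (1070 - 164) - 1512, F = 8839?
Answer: 1/8233 ≈ 0.00012146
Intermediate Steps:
p = -606 (p = 906 - 1512 = -606)
1/(F + p) = 1/(8839 - 606) = 1/8233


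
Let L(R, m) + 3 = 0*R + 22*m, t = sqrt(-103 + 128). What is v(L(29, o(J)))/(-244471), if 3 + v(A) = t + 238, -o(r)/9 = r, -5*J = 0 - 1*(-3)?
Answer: -240/244471 ≈ -0.00098171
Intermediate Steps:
t = 5 (t = sqrt(25) = 5)
J = -3/5 (J = -(0 - 1*(-3))/5 = -(0 + 3)/5 = -1/5*3 = -3/5 ≈ -0.60000)
o(r) = -9*r
L(R, m) = -3 + 22*m (L(R, m) = -3 + (0*R + 22*m) = -3 + (0 + 22*m) = -3 + 22*m)
v(A) = 240 (v(A) = -3 + (5 + 238) = -3 + 243 = 240)
v(L(29, o(J)))/(-244471) = 240/(-244471) = 240*(-1/244471) = -240/244471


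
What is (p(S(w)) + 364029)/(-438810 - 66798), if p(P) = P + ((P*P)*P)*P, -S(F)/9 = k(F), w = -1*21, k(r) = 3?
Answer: -298481/168536 ≈ -1.7710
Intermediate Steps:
w = -21
S(F) = -27 (S(F) = -9*3 = -27)
p(P) = P + P⁴ (p(P) = P + (P²*P)*P = P + P³*P = P + P⁴)
(p(S(w)) + 364029)/(-438810 - 66798) = ((-27 + (-27)⁴) + 364029)/(-438810 - 66798) = ((-27 + 531441) + 364029)/(-505608) = (531414 + 364029)*(-1/505608) = 895443*(-1/505608) = -298481/168536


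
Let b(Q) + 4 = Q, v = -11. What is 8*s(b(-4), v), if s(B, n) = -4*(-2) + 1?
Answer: 72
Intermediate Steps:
b(Q) = -4 + Q
s(B, n) = 9 (s(B, n) = 8 + 1 = 9)
8*s(b(-4), v) = 8*9 = 72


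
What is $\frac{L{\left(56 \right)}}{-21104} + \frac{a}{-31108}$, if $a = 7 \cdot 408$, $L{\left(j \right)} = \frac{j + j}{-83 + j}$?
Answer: $- \frac{3624749}{39566043} \approx -0.091613$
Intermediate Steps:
$L{\left(j \right)} = \frac{2 j}{-83 + j}$
$a = 2856$
$\frac{L{\left(56 \right)}}{-21104} + \frac{a}{-31108} = \frac{2 \cdot 56 \frac{1}{-83 + 56}}{-21104} + \frac{2856}{-31108} = 2 \cdot 56 \frac{1}{-27} \left(- \frac{1}{21104}\right) + 2856 \left(- \frac{1}{31108}\right) = 2 \cdot 56 \left(- \frac{1}{27}\right) \left(- \frac{1}{21104}\right) - \frac{102}{1111} = \left(- \frac{112}{27}\right) \left(- \frac{1}{21104}\right) - \frac{102}{1111} = \frac{7}{35613} - \frac{102}{1111} = - \frac{3624749}{39566043}$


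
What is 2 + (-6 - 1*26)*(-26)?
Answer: 834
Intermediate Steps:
2 + (-6 - 1*26)*(-26) = 2 + (-6 - 26)*(-26) = 2 - 32*(-26) = 2 + 832 = 834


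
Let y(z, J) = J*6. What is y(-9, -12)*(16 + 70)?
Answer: -6192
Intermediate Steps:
y(z, J) = 6*J
y(-9, -12)*(16 + 70) = (6*(-12))*(16 + 70) = -72*86 = -6192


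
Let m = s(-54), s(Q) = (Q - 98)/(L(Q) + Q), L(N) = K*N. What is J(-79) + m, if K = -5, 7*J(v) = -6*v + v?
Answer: 10532/189 ≈ 55.725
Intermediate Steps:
J(v) = -5*v/7 (J(v) = (-6*v + v)/7 = (-5*v)/7 = -5*v/7)
L(N) = -5*N
s(Q) = -(-98 + Q)/(4*Q) (s(Q) = (Q - 98)/(-5*Q + Q) = (-98 + Q)/((-4*Q)) = (-98 + Q)*(-1/(4*Q)) = -(-98 + Q)/(4*Q))
m = -19/27 (m = (1/4)*(98 - 1*(-54))/(-54) = (1/4)*(-1/54)*(98 + 54) = (1/4)*(-1/54)*152 = -19/27 ≈ -0.70370)
J(-79) + m = -5/7*(-79) - 19/27 = 395/7 - 19/27 = 10532/189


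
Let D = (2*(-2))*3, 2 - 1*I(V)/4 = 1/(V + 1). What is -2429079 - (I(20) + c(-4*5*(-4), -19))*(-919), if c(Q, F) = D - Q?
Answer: -52635451/21 ≈ -2.5064e+6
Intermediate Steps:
I(V) = 8 - 4/(1 + V) (I(V) = 8 - 4/(V + 1) = 8 - 4/(1 + V))
D = -12 (D = -4*3 = -12)
c(Q, F) = -12 - Q
-2429079 - (I(20) + c(-4*5*(-4), -19))*(-919) = -2429079 - (4*(1 + 2*20)/(1 + 20) + (-12 - (-4*5)*(-4)))*(-919) = -2429079 - (4*(1 + 40)/21 + (-12 - (-20)*(-4)))*(-919) = -2429079 - (4*(1/21)*41 + (-12 - 1*80))*(-919) = -2429079 - (164/21 + (-12 - 80))*(-919) = -2429079 - (164/21 - 92)*(-919) = -2429079 - (-1768)*(-919)/21 = -2429079 - 1*1624792/21 = -2429079 - 1624792/21 = -52635451/21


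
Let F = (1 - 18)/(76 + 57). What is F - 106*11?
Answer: -155095/133 ≈ -1166.1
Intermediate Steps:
F = -17/133 ≈ -0.12782
F - 106*11 = -17/133 - 106*11 = -17/133 - 1166 = -155095/133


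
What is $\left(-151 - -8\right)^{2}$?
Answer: $20449$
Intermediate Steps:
$\left(-151 - -8\right)^{2} = \left(-151 + 8\right)^{2} = \left(-143\right)^{2} = 20449$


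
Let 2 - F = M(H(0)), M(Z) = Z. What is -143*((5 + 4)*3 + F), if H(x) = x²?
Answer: -4147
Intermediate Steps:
F = 2 (F = 2 - 1*0² = 2 - 1*0 = 2 + 0 = 2)
-143*((5 + 4)*3 + F) = -143*((5 + 4)*3 + 2) = -143*(9*3 + 2) = -143*(27 + 2) = -143*29 = -4147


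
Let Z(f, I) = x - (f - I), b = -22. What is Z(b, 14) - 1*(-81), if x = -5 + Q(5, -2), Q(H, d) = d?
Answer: 110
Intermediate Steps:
x = -7 (x = -5 - 2 = -7)
Z(f, I) = -7 + I - f (Z(f, I) = -7 - (f - I) = -7 + (I - f) = -7 + I - f)
Z(b, 14) - 1*(-81) = (-7 + 14 - 1*(-22)) - 1*(-81) = (-7 + 14 + 22) + 81 = 29 + 81 = 110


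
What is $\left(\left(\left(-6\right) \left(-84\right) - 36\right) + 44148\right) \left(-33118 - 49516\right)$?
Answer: $-3686798544$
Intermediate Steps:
$\left(\left(\left(-6\right) \left(-84\right) - 36\right) + 44148\right) \left(-33118 - 49516\right) = \left(\left(504 - 36\right) + 44148\right) \left(-82634\right) = \left(468 + 44148\right) \left(-82634\right) = 44616 \left(-82634\right) = -3686798544$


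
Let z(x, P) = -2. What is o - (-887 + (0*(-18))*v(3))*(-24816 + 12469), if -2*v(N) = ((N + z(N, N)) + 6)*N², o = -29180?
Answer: -10980969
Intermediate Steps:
v(N) = -N²*(4 + N)/2 (v(N) = -((N - 2) + 6)*N²/2 = -((-2 + N) + 6)*N²/2 = -(4 + N)*N²/2 = -N²*(4 + N)/2)
o - (-887 + (0*(-18))*v(3))*(-24816 + 12469) = -29180 - (-887 + (0*(-18))*((½)*3²*(-4 - 1*3)))*(-24816 + 12469) = -29180 - (-887 + 0*((½)*9*(-4 - 3)))*(-12347) = -29180 - (-887 + 0*((½)*9*(-7)))*(-12347) = -29180 - (-887 + 0*(-63/2))*(-12347) = -29180 - (-887 + 0)*(-12347) = -29180 - (-887)*(-12347) = -29180 - 1*10951789 = -29180 - 10951789 = -10980969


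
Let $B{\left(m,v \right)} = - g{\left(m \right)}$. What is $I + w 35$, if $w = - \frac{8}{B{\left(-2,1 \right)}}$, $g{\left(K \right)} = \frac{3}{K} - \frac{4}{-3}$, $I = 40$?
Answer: $-1640$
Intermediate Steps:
$g{\left(K \right)} = \frac{4}{3} + \frac{3}{K}$ ($g{\left(K \right)} = \frac{3}{K} - - \frac{4}{3} = \frac{3}{K} + \frac{4}{3} = \frac{4}{3} + \frac{3}{K}$)
$B{\left(m,v \right)} = - \frac{4}{3} - \frac{3}{m}$ ($B{\left(m,v \right)} = - (\frac{4}{3} + \frac{3}{m}) = - \frac{4}{3} - \frac{3}{m}$)
$w = -48$ ($w = - \frac{8}{- \frac{4}{3} - \frac{3}{-2}} = - \frac{8}{- \frac{4}{3} - - \frac{3}{2}} = - \frac{8}{- \frac{4}{3} + \frac{3}{2}} = - 8 \frac{1}{\frac{1}{6}} = \left(-8\right) 6 = -48$)
$I + w 35 = 40 - 1680 = -1640$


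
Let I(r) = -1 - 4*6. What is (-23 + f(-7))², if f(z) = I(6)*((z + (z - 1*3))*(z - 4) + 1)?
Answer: 22306729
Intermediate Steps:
I(r) = -25 (I(r) = -1 - 24 = -25)
f(z) = -25 - 25*(-4 + z)*(-3 + 2*z) (f(z) = -25*((z + (z - 1*3))*(z - 4) + 1) = -25*((z + (z - 3))*(-4 + z) + 1) = -25*((z + (-3 + z))*(-4 + z) + 1) = -25*((-3 + 2*z)*(-4 + z) + 1) = -25*((-4 + z)*(-3 + 2*z) + 1) = -25*(1 + (-4 + z)*(-3 + 2*z)) = -25 - 25*(-4 + z)*(-3 + 2*z))
(-23 + f(-7))² = (-23 + (-325 - 50*(-7)² + 275*(-7)))² = (-23 + (-325 - 50*49 - 1925))² = (-23 + (-325 - 2450 - 1925))² = (-23 - 4700)² = (-4723)² = 22306729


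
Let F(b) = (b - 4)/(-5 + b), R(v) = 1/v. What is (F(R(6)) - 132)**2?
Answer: 14478025/841 ≈ 17215.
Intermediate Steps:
R(v) = 1/v
F(b) = (-4 + b)/(-5 + b)
(F(R(6)) - 132)**2 = ((-4 + 1/6)/(-5 + 1/6) - 132)**2 = (-23/6/(-29/6) - 132)**2 = (-6/29*(-23/6) - 132)**2 = (23/29 - 132)**2 = (-3805/29)**2 = 14478025/841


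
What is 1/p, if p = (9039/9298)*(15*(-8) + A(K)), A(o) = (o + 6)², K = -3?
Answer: -9298/1003329 ≈ -0.0092672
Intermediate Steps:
A(o) = (6 + o)²
p = -1003329/9298 (p = (9039/9298)*(15*(-8) + (6 - 3)²) = (9039*(1/9298))*(-120 + 3²) = 9039*(-120 + 9)/9298 = (9039/9298)*(-111) = -1003329/9298 ≈ -107.91)
1/p = 1/(-1003329/9298) = -9298/1003329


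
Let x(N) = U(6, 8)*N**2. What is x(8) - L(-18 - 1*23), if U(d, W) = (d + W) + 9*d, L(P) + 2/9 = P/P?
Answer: 39161/9 ≈ 4351.2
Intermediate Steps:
L(P) = 7/9 (L(P) = -2/9 + P/P = -2/9 + 1 = 7/9)
U(d, W) = W + 10*d (U(d, W) = (W + d) + 9*d = W + 10*d)
x(N) = 68*N**2 (x(N) = (8 + 10*6)*N**2 = (8 + 60)*N**2 = 68*N**2)
x(8) - L(-18 - 1*23) = 68*8**2 - 1*7/9 = 68*64 - 7/9 = 4352 - 7/9 = 39161/9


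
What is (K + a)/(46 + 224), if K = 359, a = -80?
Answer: 31/30 ≈ 1.0333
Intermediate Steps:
(K + a)/(46 + 224) = (359 - 80)/(46 + 224) = 279/270 = 279*(1/270) = 31/30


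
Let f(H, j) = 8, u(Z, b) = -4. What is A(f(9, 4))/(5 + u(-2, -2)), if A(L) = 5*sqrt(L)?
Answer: 10*sqrt(2) ≈ 14.142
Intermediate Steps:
A(f(9, 4))/(5 + u(-2, -2)) = (5*sqrt(8))/(5 - 4) = (5*(2*sqrt(2)))/1 = 1*(10*sqrt(2)) = 10*sqrt(2)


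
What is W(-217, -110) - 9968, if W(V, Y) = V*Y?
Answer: 13902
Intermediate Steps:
W(-217, -110) - 9968 = -217*(-110) - 9968 = 23870 - 9968 = 13902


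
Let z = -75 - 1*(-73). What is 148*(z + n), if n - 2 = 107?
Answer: 15836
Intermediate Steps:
n = 109 (n = 2 + 107 = 109)
z = -2 (z = -75 + 73 = -2)
148*(z + n) = 148*(-2 + 109) = 148*107 = 15836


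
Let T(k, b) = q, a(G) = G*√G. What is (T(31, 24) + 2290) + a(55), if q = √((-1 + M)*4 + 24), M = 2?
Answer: 2290 + 2*√7 + 55*√55 ≈ 2703.2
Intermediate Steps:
a(G) = G^(3/2)
q = 2*√7 (q = √((-1 + 2)*4 + 24) = √(1*4 + 24) = √(4 + 24) = √28 = 2*√7 ≈ 5.2915)
T(k, b) = 2*√7
(T(31, 24) + 2290) + a(55) = (2*√7 + 2290) + 55^(3/2) = (2290 + 2*√7) + 55*√55 = 2290 + 2*√7 + 55*√55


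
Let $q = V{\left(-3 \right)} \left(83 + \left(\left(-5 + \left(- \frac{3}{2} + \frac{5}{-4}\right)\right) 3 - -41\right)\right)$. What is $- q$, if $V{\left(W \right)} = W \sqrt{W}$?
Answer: $\frac{1209 i \sqrt{3}}{4} \approx 523.51 i$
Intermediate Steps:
$V{\left(W \right)} = W^{\frac{3}{2}}$
$q = - \frac{1209 i \sqrt{3}}{4}$ ($q = \left(-3\right)^{\frac{3}{2}} \left(83 + \left(\left(-5 + \left(- \frac{3}{2} + \frac{5}{-4}\right)\right) 3 - -41\right)\right) = - 3 i \sqrt{3} \left(83 + \left(\left(-5 + \left(\left(-3\right) \frac{1}{2} + 5 \left(- \frac{1}{4}\right)\right)\right) 3 + 41\right)\right) = - 3 i \sqrt{3} \left(83 + \left(\left(-5 - \frac{11}{4}\right) 3 + 41\right)\right) = - 3 i \sqrt{3} \left(83 + \left(\left(- \frac{31}{4}\right) 3 + 41\right)\right) = - 3 i \sqrt{3} \left(83 + \left(- \frac{93}{4} + 41\right)\right) = - 3 i \sqrt{3} \left(83 + \frac{71}{4}\right) = - 3 i \sqrt{3} \cdot \frac{403}{4} = - \frac{1209 i \sqrt{3}}{4} \approx - 523.51 i$)
$- q = - \frac{\left(-1209\right) i \sqrt{3}}{4} = \frac{1209 i \sqrt{3}}{4}$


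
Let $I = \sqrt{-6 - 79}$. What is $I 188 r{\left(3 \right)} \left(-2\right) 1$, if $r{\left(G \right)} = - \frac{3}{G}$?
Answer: $376 i \sqrt{85} \approx 3466.5 i$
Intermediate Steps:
$I = i \sqrt{85}$ ($I = \sqrt{-6 - 79} = \sqrt{-85} = i \sqrt{85} \approx 9.2195 i$)
$I 188 r{\left(3 \right)} \left(-2\right) 1 = i \sqrt{85} \cdot 188 - \frac{3}{3} \left(-2\right) 1 = 188 i \sqrt{85} \left(-3\right) \frac{1}{3} \left(-2\right) 1 = 188 i \sqrt{85} \left(-1\right) \left(-2\right) 1 = 188 i \sqrt{85} \cdot 2 \cdot 1 = 188 i \sqrt{85} \cdot 2 = 376 i \sqrt{85}$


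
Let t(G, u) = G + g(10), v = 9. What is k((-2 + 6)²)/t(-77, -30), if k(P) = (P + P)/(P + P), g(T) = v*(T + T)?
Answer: 1/103 ≈ 0.0097087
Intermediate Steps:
g(T) = 18*T (g(T) = 9*(T + T) = 9*(2*T) = 18*T)
k(P) = 1 (k(P) = (2*P)/((2*P)) = (2*P)*(1/(2*P)) = 1)
t(G, u) = 180 + G (t(G, u) = G + 18*10 = G + 180 = 180 + G)
k((-2 + 6)²)/t(-77, -30) = 1/(180 - 77) = 1/103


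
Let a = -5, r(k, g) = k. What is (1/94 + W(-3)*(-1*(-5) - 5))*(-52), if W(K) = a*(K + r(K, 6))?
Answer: -26/47 ≈ -0.55319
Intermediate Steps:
W(K) = -10*K (W(K) = -5*(K + K) = -10*K)
(1/94 + W(-3)*(-1*(-5) - 5))*(-52) = (1/94 + (-10*(-3))*(-1*(-5) - 5))*(-52) = (1/94 + 30*(5 - 5))*(-52) = (1/94 + 30*0)*(-52) = (1/94 + 0)*(-52) = (1/94)*(-52) = -26/47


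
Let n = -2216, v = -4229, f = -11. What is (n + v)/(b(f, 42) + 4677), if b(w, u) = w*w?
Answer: -6445/4798 ≈ -1.3433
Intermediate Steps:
b(w, u) = w²
(n + v)/(b(f, 42) + 4677) = (-2216 - 4229)/((-11)² + 4677) = -6445/(121 + 4677) = -6445/4798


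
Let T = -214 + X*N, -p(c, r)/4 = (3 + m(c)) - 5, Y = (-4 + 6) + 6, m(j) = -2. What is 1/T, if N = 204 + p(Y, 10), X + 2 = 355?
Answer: 1/77446 ≈ 1.2912e-5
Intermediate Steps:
X = 353 (X = -2 + 355 = 353)
Y = 8 (Y = 2 + 6 = 8)
p(c, r) = 16 (p(c, r) = -4*((3 - 2) - 5) = -4*(1 - 5) = -4*(-4) = 16)
N = 220 (N = 204 + 16 = 220)
T = 77446 (T = -214 + 353*220 = -214 + 77660 = 77446)
1/T = 1/77446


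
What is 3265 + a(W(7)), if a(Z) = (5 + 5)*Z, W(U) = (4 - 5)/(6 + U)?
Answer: 42435/13 ≈ 3264.2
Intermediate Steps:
W(U) = -1/(6 + U)
a(Z) = 10*Z
3265 + a(W(7)) = 3265 + 10*(-1/(6 + 7)) = 3265 + 10*(-1/13) = 3265 - 10/13 = 42435/13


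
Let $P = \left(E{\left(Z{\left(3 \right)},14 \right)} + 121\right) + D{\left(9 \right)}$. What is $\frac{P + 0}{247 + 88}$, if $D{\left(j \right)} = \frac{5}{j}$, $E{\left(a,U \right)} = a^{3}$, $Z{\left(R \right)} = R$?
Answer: $\frac{1337}{3015} \approx 0.44345$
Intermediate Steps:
$P = \frac{1337}{9}$ ($P = \left(3^{3} + 121\right) + \frac{5}{9} = \left(27 + 121\right) + 5 \cdot \frac{1}{9} = 148 + \frac{5}{9} = \frac{1337}{9} \approx 148.56$)
$\frac{P + 0}{247 + 88} = \frac{\frac{1337}{9} + 0}{247 + 88} = \frac{1337}{9 \cdot 335} = \frac{1337}{9} \cdot \frac{1}{335} = \frac{1337}{3015}$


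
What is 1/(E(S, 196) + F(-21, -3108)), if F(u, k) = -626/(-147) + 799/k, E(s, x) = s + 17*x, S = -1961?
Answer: 21756/29914531 ≈ 0.00072727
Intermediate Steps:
F(u, k) = 626/147 + 799/k (F(u, k) = -626*(-1/147) + 799/k = 626/147 + 799/k)
1/(E(S, 196) + F(-21, -3108)) = 1/((-1961 + 17*196) + (626/147 + 799/(-3108))) = 1/((-1961 + 3332) + (626/147 + 799*(-1/3108))) = 1/(1371 + (626/147 - 799/3108)) = 1/(1371 + 87055/21756) = 1/(29914531/21756) = 21756/29914531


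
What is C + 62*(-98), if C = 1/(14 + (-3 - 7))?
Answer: -24303/4 ≈ -6075.8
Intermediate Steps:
C = ¼ (C = 1/(14 - 10) = 1/4 = ¼ ≈ 0.25000)
C + 62*(-98) = ¼ + 62*(-98) = ¼ - 6076 = -24303/4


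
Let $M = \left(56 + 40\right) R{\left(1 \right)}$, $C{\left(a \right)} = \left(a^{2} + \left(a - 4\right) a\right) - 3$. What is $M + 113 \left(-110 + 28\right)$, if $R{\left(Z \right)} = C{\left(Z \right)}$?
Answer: $-9746$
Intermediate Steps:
$C{\left(a \right)} = -3 + a^{2} + a \left(-4 + a\right)$ ($C{\left(a \right)} = \left(a^{2} + \left(a - 4\right) a\right) - 3 = \left(a^{2} + \left(-4 + a\right) a\right) - 3 = \left(a^{2} + a \left(-4 + a\right)\right) - 3 = -3 + a^{2} + a \left(-4 + a\right)$)
$R{\left(Z \right)} = -3 - 4 Z + 2 Z^{2}$
$M = -480$ ($M = \left(56 + 40\right) \left(-3 - 4 + 2 \cdot 1^{2}\right) = 96 \left(-3 - 4 + 2 \cdot 1\right) = 96 \left(-3 - 4 + 2\right) = 96 \left(-5\right) = -480$)
$M + 113 \left(-110 + 28\right) = -480 + 113 \left(-110 + 28\right) = -480 + 113 \left(-82\right) = -480 - 9266 = -9746$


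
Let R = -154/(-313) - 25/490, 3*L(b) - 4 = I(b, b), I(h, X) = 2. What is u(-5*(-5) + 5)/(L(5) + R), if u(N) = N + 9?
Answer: 1196286/74875 ≈ 15.977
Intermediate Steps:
L(b) = 2 (L(b) = 4/3 + (1/3)*2 = 4/3 + 2/3 = 2)
R = 13527/30674 (R = -154*(-1/313) - 25*1/490 = 154/313 - 5/98 = 13527/30674 ≈ 0.44099)
u(N) = 9 + N
u(-5*(-5) + 5)/(L(5) + R) = (9 + (-5*(-5) + 5))/(2 + 13527/30674) = (9 + (25 + 5))/(74875/30674) = 30674*(9 + 30)/74875 = (30674/74875)*39 = 1196286/74875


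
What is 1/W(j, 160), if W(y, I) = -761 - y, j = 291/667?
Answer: -667/507878 ≈ -0.0013133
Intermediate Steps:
j = 291/667 (j = 291*(1/667) = 291/667 ≈ 0.43628)
1/W(j, 160) = 1/(-761 - 1*291/667) = 1/(-761 - 291/667) = 1/(-507878/667) = -667/507878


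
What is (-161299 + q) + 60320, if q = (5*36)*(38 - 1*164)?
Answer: -123659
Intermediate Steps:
q = -22680 (q = 180*(38 - 164) = 180*(-126) = -22680)
(-161299 + q) + 60320 = (-161299 - 22680) + 60320 = -183979 + 60320 = -123659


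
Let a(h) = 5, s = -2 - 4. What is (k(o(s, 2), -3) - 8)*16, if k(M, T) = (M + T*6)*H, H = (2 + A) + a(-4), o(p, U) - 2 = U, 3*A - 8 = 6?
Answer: -8224/3 ≈ -2741.3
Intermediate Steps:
A = 14/3 (A = 8/3 + (⅓)*6 = 8/3 + 2 = 14/3 ≈ 4.6667)
s = -6
o(p, U) = 2 + U
H = 35/3 (H = (2 + 14/3) + 5 = 20/3 + 5 = 35/3 ≈ 11.667)
k(M, T) = 70*T + 35*M/3 (k(M, T) = (M + T*6)*(35/3) = (M + 6*T)*(35/3) = 70*T + 35*M/3)
(k(o(s, 2), -3) - 8)*16 = ((70*(-3) + 35*(2 + 2)/3) - 8)*16 = ((-210 + (35/3)*4) - 8)*16 = ((-210 + 140/3) - 8)*16 = (-490/3 - 8)*16 = -514/3*16 = -8224/3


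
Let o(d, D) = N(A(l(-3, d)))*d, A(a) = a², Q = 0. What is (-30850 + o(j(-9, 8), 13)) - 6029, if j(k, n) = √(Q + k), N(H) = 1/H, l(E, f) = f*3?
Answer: -36879 - I/27 ≈ -36879.0 - 0.037037*I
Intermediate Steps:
l(E, f) = 3*f
N(H) = 1/H
j(k, n) = √k (j(k, n) = √(0 + k) = √k)
o(d, D) = 1/(9*d) (o(d, D) = d/((3*d)²) = d/((9*d²)) = (1/(9*d²))*d = 1/(9*d))
(-30850 + o(j(-9, 8), 13)) - 6029 = (-30850 + 1/(9*(√(-9)))) - 6029 = (-30850 + 1/(9*((3*I)))) - 6029 = (-30850 + (-I/3)/9) - 6029 = (-30850 - I/27) - 6029 = -36879 - I/27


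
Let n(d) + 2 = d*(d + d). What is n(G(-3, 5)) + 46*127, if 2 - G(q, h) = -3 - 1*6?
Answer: 6082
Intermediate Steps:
G(q, h) = 11 (G(q, h) = 2 - (-3 - 1*6) = 2 - (-3 - 6) = 2 - 1*(-9) = 2 + 9 = 11)
n(d) = -2 + 2*d² (n(d) = -2 + d*(d + d) = -2 + d*(2*d) = -2 + 2*d²)
n(G(-3, 5)) + 46*127 = (-2 + 2*11²) + 46*127 = (-2 + 2*121) + 5842 = (-2 + 242) + 5842 = 240 + 5842 = 6082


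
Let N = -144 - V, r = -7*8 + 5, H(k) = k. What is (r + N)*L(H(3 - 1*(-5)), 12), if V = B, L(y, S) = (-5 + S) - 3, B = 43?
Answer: -952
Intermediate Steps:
L(y, S) = -8 + S
r = -51 (r = -56 + 5 = -51)
V = 43
N = -187 (N = -144 - 1*43 = -144 - 43 = -187)
(r + N)*L(H(3 - 1*(-5)), 12) = (-51 - 187)*(-8 + 12) = -238*4 = -952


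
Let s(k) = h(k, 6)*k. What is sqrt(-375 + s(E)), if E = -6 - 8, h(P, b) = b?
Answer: 3*I*sqrt(51) ≈ 21.424*I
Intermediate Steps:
E = -14
s(k) = 6*k
sqrt(-375 + s(E)) = sqrt(-375 + 6*(-14)) = sqrt(-375 - 84) = sqrt(-459) = 3*I*sqrt(51)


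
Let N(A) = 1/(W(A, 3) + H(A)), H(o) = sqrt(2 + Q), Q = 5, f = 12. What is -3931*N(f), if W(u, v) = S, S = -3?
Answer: 11793/2 + 3931*sqrt(7)/2 ≈ 11097.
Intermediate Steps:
H(o) = sqrt(7) (H(o) = sqrt(2 + 5) = sqrt(7))
W(u, v) = -3
N(A) = 1/(-3 + sqrt(7))
-3931*N(f) = -3931*(-3/2 - sqrt(7)/2) = 11793/2 + 3931*sqrt(7)/2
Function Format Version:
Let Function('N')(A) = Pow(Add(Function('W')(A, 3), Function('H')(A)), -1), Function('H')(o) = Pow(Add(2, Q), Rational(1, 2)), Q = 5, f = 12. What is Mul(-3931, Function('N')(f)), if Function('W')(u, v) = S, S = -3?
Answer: Add(Rational(11793, 2), Mul(Rational(3931, 2), Pow(7, Rational(1, 2)))) ≈ 11097.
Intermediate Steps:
Function('H')(o) = Pow(7, Rational(1, 2)) (Function('H')(o) = Pow(Add(2, 5), Rational(1, 2)) = Pow(7, Rational(1, 2)))
Function('W')(u, v) = -3
Function('N')(A) = Pow(Add(-3, Pow(7, Rational(1, 2))), -1)
Mul(-3931, Function('N')(f)) = Mul(-3931, Add(Rational(-3, 2), Mul(Rational(-1, 2), Pow(7, Rational(1, 2))))) = Add(Rational(11793, 2), Mul(Rational(3931, 2), Pow(7, Rational(1, 2))))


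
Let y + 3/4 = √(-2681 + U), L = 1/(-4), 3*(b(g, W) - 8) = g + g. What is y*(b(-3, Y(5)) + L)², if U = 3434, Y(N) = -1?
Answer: -1587/64 + 529*√753/16 ≈ 882.47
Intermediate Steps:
b(g, W) = 8 + 2*g/3 (b(g, W) = 8 + (g + g)/3 = 8 + (2*g)/3 = 8 + 2*g/3)
L = -¼ ≈ -0.25000
y = -¾ + √753 (y = -¾ + √(-2681 + 3434) = -¾ + √753 ≈ 26.691)
y*(b(-3, Y(5)) + L)² = (-¾ + √753)*((8 + (⅔)*(-3)) - ¼)² = (-¾ + √753)*((8 - 2) - ¼)² = (-¾ + √753)*(6 - ¼)² = (-¾ + √753)*(23/4)² = (-¾ + √753)*(529/16) = -1587/64 + 529*√753/16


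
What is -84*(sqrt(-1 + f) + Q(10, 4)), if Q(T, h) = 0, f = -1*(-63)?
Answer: -84*sqrt(62) ≈ -661.42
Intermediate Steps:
f = 63
-84*(sqrt(-1 + f) + Q(10, 4)) = -84*(sqrt(-1 + 63) + 0) = -84*(sqrt(62) + 0) = -84*sqrt(62)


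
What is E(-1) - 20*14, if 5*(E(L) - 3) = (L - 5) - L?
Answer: -278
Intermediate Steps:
E(L) = 2 (E(L) = 3 + ((L - 5) - L)/5 = 3 + ((-5 + L) - L)/5 = 3 + (⅕)*(-5) = 3 - 1 = 2)
E(-1) - 20*14 = 2 - 20*14 = 2 - 280 = -278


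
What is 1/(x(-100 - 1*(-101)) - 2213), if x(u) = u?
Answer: -1/2212 ≈ -0.00045208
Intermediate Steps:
1/(x(-100 - 1*(-101)) - 2213) = 1/((-100 - 1*(-101)) - 2213) = 1/((-100 + 101) - 2213) = 1/(1 - 2213) = 1/(-2212) = -1/2212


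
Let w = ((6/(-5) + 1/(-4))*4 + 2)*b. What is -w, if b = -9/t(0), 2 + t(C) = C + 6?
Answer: -171/20 ≈ -8.5500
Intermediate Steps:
t(C) = 4 + C (t(C) = -2 + (C + 6) = -2 + (6 + C) = 4 + C)
b = -9/4 (b = -9/(4 + 0) = -9/4 ≈ -2.2500)
w = 171/20 (w = ((6/(-5) + 1/(-4))*4 + 2)*(-9/4) = ((6*(-⅕) + 1*(-¼))*4 + 2)*(-9/4) = ((-6/5 - ¼)*4 + 2)*(-9/4) = (-29/20*4 + 2)*(-9/4) = (-29/5 + 2)*(-9/4) = -19/5*(-9/4) = 171/20 ≈ 8.5500)
-w = -1*171/20 = -171/20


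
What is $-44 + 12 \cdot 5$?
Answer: $16$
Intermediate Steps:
$-44 + 12 \cdot 5 = -44 + 60 = 16$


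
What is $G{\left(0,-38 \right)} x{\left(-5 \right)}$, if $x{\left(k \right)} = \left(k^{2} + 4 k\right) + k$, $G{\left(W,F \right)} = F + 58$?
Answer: $0$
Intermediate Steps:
$G{\left(W,F \right)} = 58 + F$
$x{\left(k \right)} = k^{2} + 5 k$
$G{\left(0,-38 \right)} x{\left(-5 \right)} = \left(58 - 38\right) \left(- 5 \left(5 - 5\right)\right) = 20 \left(\left(-5\right) 0\right) = 20 \cdot 0 = 0$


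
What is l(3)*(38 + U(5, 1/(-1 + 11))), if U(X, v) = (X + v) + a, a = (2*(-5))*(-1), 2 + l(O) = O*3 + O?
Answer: 531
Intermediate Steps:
l(O) = -2 + 4*O (l(O) = -2 + (O*3 + O) = -2 + (3*O + O) = -2 + 4*O)
a = 10 (a = -10*(-1) = 10)
U(X, v) = 10 + X + v (U(X, v) = (X + v) + 10 = 10 + X + v)
l(3)*(38 + U(5, 1/(-1 + 11))) = (-2 + 4*3)*(38 + (10 + 5 + 1/(-1 + 11))) = (-2 + 12)*(38 + (10 + 5 + 1/10)) = 10*(38 + (10 + 5 + ⅒)) = 10*(38 + 151/10) = 10*(531/10) = 531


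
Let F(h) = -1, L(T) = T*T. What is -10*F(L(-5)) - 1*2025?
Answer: -2015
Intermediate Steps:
L(T) = T²
-10*F(L(-5)) - 1*2025 = -10*(-1) - 1*2025 = 10 - 2025 = -2015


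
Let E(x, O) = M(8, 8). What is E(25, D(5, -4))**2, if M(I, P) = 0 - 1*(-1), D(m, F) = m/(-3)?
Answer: 1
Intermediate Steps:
D(m, F) = -m/3 (D(m, F) = m*(-1/3) = -m/3)
M(I, P) = 1 (M(I, P) = 0 + 1 = 1)
E(x, O) = 1
E(25, D(5, -4))**2 = 1**2 = 1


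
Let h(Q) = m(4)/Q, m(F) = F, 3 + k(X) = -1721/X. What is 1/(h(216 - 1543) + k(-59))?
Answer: 78293/2048652 ≈ 0.038217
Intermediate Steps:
k(X) = -3 - 1721/X
h(Q) = 4/Q
1/(h(216 - 1543) + k(-59)) = 1/(4/(216 - 1543) + (-3 - 1721/(-59))) = 1/(4/(-1327) + (-3 - 1721*(-1/59))) = 1/(4*(-1/1327) + (-3 + 1721/59)) = 1/(-4/1327 + 1544/59) = 1/(2048652/78293) = 78293/2048652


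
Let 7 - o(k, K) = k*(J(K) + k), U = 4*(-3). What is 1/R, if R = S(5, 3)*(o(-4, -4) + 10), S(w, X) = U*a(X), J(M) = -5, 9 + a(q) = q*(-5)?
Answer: -1/5472 ≈ -0.00018275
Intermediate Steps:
U = -12
a(q) = -9 - 5*q (a(q) = -9 + q*(-5) = -9 - 5*q)
S(w, X) = 108 + 60*X (S(w, X) = -12*(-9 - 5*X) = 108 + 60*X)
o(k, K) = 7 - k*(-5 + k)
R = -5472 (R = (108 + 60*3)*((7 - 1*(-4)² + 5*(-4)) + 10) = (108 + 180)*((7 - 1*16 - 20) + 10) = 288*((7 - 16 - 20) + 10) = 288*(-29 + 10) = 288*(-19) = -5472)
1/R = 1/(-5472) = -1/5472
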